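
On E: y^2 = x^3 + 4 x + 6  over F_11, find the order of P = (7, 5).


Compute successive multiples of P until we hit O:
  1P = (7, 5)
  2P = (6, 9)
  3P = (3, 1)
  4P = (2, 0)
  5P = (3, 10)
  6P = (6, 2)
  7P = (7, 6)
  8P = O

ord(P) = 8


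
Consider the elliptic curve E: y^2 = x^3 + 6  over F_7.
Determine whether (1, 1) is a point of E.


Check whether y^2 = x^3 + 0 x + 6 (mod 7) for (x, y) = (1, 1).
LHS: y^2 = 1^2 mod 7 = 1
RHS: x^3 + 0 x + 6 = 1^3 + 0*1 + 6 mod 7 = 0
LHS != RHS

No, not on the curve


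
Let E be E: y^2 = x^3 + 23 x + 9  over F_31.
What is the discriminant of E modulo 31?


4 a^3 + 27 b^2 = 4*23^3 + 27*9^2 = 48668 + 2187 = 50855
Delta = -16 * (50855) = -813680
Delta mod 31 = 8

Delta = 8 (mod 31)


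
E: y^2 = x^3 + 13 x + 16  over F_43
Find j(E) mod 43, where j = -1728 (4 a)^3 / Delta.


Delta = -16(4 a^3 + 27 b^2) mod 43 = 6
-1728 * (4 a)^3 = -1728 * (4*13)^3 mod 43 = 16
j = 16 * 6^(-1) mod 43 = 17

j = 17 (mod 43)


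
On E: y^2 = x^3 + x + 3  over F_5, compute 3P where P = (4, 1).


k = 3 = 11_2 (binary, LSB first: 11)
Double-and-add from P = (4, 1):
  bit 0 = 1: acc = O + (4, 1) = (4, 1)
  bit 1 = 1: acc = (4, 1) + (1, 0) = (4, 4)

3P = (4, 4)


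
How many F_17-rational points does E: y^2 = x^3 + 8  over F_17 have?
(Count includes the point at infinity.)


For each x in F_17, count y with y^2 = x^3 + 0 x + 8 mod 17:
  x = 0: RHS = 8, y in [5, 12]  -> 2 point(s)
  x = 1: RHS = 9, y in [3, 14]  -> 2 point(s)
  x = 2: RHS = 16, y in [4, 13]  -> 2 point(s)
  x = 3: RHS = 1, y in [1, 16]  -> 2 point(s)
  x = 4: RHS = 4, y in [2, 15]  -> 2 point(s)
  x = 11: RHS = 13, y in [8, 9]  -> 2 point(s)
  x = 12: RHS = 2, y in [6, 11]  -> 2 point(s)
  x = 14: RHS = 15, y in [7, 10]  -> 2 point(s)
  x = 15: RHS = 0, y in [0]  -> 1 point(s)
Affine points: 17. Add the point at infinity: total = 18.

#E(F_17) = 18


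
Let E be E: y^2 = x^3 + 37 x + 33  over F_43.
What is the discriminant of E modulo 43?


4 a^3 + 27 b^2 = 4*37^3 + 27*33^2 = 202612 + 29403 = 232015
Delta = -16 * (232015) = -3712240
Delta mod 43 = 36

Delta = 36 (mod 43)


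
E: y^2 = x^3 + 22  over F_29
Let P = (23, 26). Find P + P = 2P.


Doubling: s = (3 x1^2 + a) / (2 y1)
s = (3*23^2 + 0) / (2*26) mod 29 = 11
x3 = s^2 - 2 x1 mod 29 = 11^2 - 2*23 = 17
y3 = s (x1 - x3) - y1 mod 29 = 11 * (23 - 17) - 26 = 11

2P = (17, 11)


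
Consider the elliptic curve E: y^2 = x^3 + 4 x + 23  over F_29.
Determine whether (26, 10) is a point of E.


Check whether y^2 = x^3 + 4 x + 23 (mod 29) for (x, y) = (26, 10).
LHS: y^2 = 10^2 mod 29 = 13
RHS: x^3 + 4 x + 23 = 26^3 + 4*26 + 23 mod 29 = 13
LHS = RHS

Yes, on the curve


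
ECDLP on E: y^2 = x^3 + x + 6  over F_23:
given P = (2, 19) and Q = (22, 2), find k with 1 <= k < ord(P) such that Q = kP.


Enumerate multiples of P until we hit Q = (22, 2):
  1P = (2, 19)
  2P = (22, 2)
Match found at i = 2.

k = 2


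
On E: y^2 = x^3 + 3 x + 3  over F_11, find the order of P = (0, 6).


Compute successive multiples of P until we hit O:
  1P = (0, 6)
  2P = (9, 0)
  3P = (0, 5)
  4P = O

ord(P) = 4


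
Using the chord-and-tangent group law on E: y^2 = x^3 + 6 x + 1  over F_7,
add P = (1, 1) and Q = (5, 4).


P != Q, so use the chord formula.
s = (y2 - y1) / (x2 - x1) = (3) / (4) mod 7 = 6
x3 = s^2 - x1 - x2 mod 7 = 6^2 - 1 - 5 = 2
y3 = s (x1 - x3) - y1 mod 7 = 6 * (1 - 2) - 1 = 0

P + Q = (2, 0)


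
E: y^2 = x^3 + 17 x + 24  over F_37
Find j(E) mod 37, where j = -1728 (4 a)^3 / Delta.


Delta = -16(4 a^3 + 27 b^2) mod 37 = 24
-1728 * (4 a)^3 = -1728 * (4*17)^3 mod 37 = 29
j = 29 * 24^(-1) mod 37 = 12

j = 12 (mod 37)


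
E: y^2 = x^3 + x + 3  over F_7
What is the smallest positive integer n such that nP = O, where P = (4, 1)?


Compute successive multiples of P until we hit O:
  1P = (4, 1)
  2P = (6, 6)
  3P = (5, 0)
  4P = (6, 1)
  5P = (4, 6)
  6P = O

ord(P) = 6


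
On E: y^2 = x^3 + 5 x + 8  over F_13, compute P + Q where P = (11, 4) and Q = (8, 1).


P != Q, so use the chord formula.
s = (y2 - y1) / (x2 - x1) = (10) / (10) mod 13 = 1
x3 = s^2 - x1 - x2 mod 13 = 1^2 - 11 - 8 = 8
y3 = s (x1 - x3) - y1 mod 13 = 1 * (11 - 8) - 4 = 12

P + Q = (8, 12)


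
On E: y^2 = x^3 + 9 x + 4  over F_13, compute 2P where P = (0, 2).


Doubling: s = (3 x1^2 + a) / (2 y1)
s = (3*0^2 + 9) / (2*2) mod 13 = 12
x3 = s^2 - 2 x1 mod 13 = 12^2 - 2*0 = 1
y3 = s (x1 - x3) - y1 mod 13 = 12 * (0 - 1) - 2 = 12

2P = (1, 12)


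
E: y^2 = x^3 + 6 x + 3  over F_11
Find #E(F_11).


For each x in F_11, count y with y^2 = x^3 + 6 x + 3 mod 11:
  x = 0: RHS = 3, y in [5, 6]  -> 2 point(s)
  x = 2: RHS = 1, y in [1, 10]  -> 2 point(s)
  x = 3: RHS = 4, y in [2, 9]  -> 2 point(s)
  x = 4: RHS = 3, y in [5, 6]  -> 2 point(s)
  x = 5: RHS = 4, y in [2, 9]  -> 2 point(s)
  x = 7: RHS = 3, y in [5, 6]  -> 2 point(s)
  x = 9: RHS = 5, y in [4, 7]  -> 2 point(s)
Affine points: 14. Add the point at infinity: total = 15.

#E(F_11) = 15


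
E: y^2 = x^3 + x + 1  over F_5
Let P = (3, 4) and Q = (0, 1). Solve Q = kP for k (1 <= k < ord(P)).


Enumerate multiples of P until we hit Q = (0, 1):
  1P = (3, 4)
  2P = (0, 4)
  3P = (2, 1)
  4P = (4, 3)
  5P = (4, 2)
  6P = (2, 4)
  7P = (0, 1)
Match found at i = 7.

k = 7


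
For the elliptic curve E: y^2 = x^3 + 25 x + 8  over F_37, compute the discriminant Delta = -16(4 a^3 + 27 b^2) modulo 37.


4 a^3 + 27 b^2 = 4*25^3 + 27*8^2 = 62500 + 1728 = 64228
Delta = -16 * (64228) = -1027648
Delta mod 37 = 27

Delta = 27 (mod 37)


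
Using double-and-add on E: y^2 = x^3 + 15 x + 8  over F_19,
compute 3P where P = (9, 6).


k = 3 = 11_2 (binary, LSB first: 11)
Double-and-add from P = (9, 6):
  bit 0 = 1: acc = O + (9, 6) = (9, 6)
  bit 1 = 1: acc = (9, 6) + (12, 15) = (7, 0)

3P = (7, 0)


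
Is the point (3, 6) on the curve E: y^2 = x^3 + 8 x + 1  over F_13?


Check whether y^2 = x^3 + 8 x + 1 (mod 13) for (x, y) = (3, 6).
LHS: y^2 = 6^2 mod 13 = 10
RHS: x^3 + 8 x + 1 = 3^3 + 8*3 + 1 mod 13 = 0
LHS != RHS

No, not on the curve


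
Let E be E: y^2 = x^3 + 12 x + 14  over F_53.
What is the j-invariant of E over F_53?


Delta = -16(4 a^3 + 27 b^2) mod 53 = 41
-1728 * (4 a)^3 = -1728 * (4*12)^3 mod 53 = 25
j = 25 * 41^(-1) mod 53 = 20

j = 20 (mod 53)


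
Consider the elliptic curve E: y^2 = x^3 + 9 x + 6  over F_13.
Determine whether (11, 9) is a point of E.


Check whether y^2 = x^3 + 9 x + 6 (mod 13) for (x, y) = (11, 9).
LHS: y^2 = 9^2 mod 13 = 3
RHS: x^3 + 9 x + 6 = 11^3 + 9*11 + 6 mod 13 = 6
LHS != RHS

No, not on the curve


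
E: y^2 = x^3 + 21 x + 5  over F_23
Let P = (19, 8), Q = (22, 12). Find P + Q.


P != Q, so use the chord formula.
s = (y2 - y1) / (x2 - x1) = (4) / (3) mod 23 = 9
x3 = s^2 - x1 - x2 mod 23 = 9^2 - 19 - 22 = 17
y3 = s (x1 - x3) - y1 mod 23 = 9 * (19 - 17) - 8 = 10

P + Q = (17, 10)


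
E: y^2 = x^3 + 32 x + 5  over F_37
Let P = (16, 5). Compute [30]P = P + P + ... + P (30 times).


k = 30 = 11110_2 (binary, LSB first: 01111)
Double-and-add from P = (16, 5):
  bit 0 = 0: acc unchanged = O
  bit 1 = 1: acc = O + (4, 30) = (4, 30)
  bit 2 = 1: acc = (4, 30) + (2, 22) = (10, 20)
  bit 3 = 1: acc = (10, 20) + (34, 20) = (30, 17)
  bit 4 = 1: acc = (30, 17) + (31, 2) = (16, 32)

30P = (16, 32)


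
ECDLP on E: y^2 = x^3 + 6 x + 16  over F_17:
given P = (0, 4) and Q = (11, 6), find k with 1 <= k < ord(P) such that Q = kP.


Enumerate multiples of P until we hit Q = (11, 6):
  1P = (0, 4)
  2P = (8, 7)
  3P = (11, 11)
  4P = (5, 16)
  5P = (13, 9)
  6P = (13, 8)
  7P = (5, 1)
  8P = (11, 6)
Match found at i = 8.

k = 8


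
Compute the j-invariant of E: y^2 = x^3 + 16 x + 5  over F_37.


Delta = -16(4 a^3 + 27 b^2) mod 37 = 5
-1728 * (4 a)^3 = -1728 * (4*16)^3 mod 37 = 26
j = 26 * 5^(-1) mod 37 = 20

j = 20 (mod 37)


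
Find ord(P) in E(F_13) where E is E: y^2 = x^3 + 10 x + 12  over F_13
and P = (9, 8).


Compute successive multiples of P until we hit O:
  1P = (9, 8)
  2P = (12, 12)
  3P = (1, 7)
  4P = (2, 1)
  5P = (3, 11)
  6P = (11, 6)
  7P = (7, 3)
  8P = (0, 8)
  ... (continuing to 19P)
  19P = O

ord(P) = 19


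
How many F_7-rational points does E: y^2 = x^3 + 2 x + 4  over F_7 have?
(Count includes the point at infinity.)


For each x in F_7, count y with y^2 = x^3 + 2 x + 4 mod 7:
  x = 0: RHS = 4, y in [2, 5]  -> 2 point(s)
  x = 1: RHS = 0, y in [0]  -> 1 point(s)
  x = 2: RHS = 2, y in [3, 4]  -> 2 point(s)
  x = 3: RHS = 2, y in [3, 4]  -> 2 point(s)
  x = 6: RHS = 1, y in [1, 6]  -> 2 point(s)
Affine points: 9. Add the point at infinity: total = 10.

#E(F_7) = 10


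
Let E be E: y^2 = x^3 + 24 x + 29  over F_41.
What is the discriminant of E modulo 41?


4 a^3 + 27 b^2 = 4*24^3 + 27*29^2 = 55296 + 22707 = 78003
Delta = -16 * (78003) = -1248048
Delta mod 41 = 33

Delta = 33 (mod 41)


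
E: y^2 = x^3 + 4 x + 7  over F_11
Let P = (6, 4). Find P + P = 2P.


Doubling: s = (3 x1^2 + a) / (2 y1)
s = (3*6^2 + 4) / (2*4) mod 11 = 3
x3 = s^2 - 2 x1 mod 11 = 3^2 - 2*6 = 8
y3 = s (x1 - x3) - y1 mod 11 = 3 * (6 - 8) - 4 = 1

2P = (8, 1)


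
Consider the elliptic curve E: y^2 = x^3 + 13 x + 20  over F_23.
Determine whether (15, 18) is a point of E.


Check whether y^2 = x^3 + 13 x + 20 (mod 23) for (x, y) = (15, 18).
LHS: y^2 = 18^2 mod 23 = 2
RHS: x^3 + 13 x + 20 = 15^3 + 13*15 + 20 mod 23 = 2
LHS = RHS

Yes, on the curve


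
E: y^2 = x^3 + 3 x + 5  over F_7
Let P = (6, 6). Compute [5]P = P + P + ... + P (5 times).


k = 5 = 101_2 (binary, LSB first: 101)
Double-and-add from P = (6, 6):
  bit 0 = 1: acc = O + (6, 6) = (6, 6)
  bit 1 = 0: acc unchanged = (6, 6)
  bit 2 = 1: acc = (6, 6) + (1, 3) = (4, 5)

5P = (4, 5)


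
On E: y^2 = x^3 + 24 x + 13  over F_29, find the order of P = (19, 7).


Compute successive multiples of P until we hit O:
  1P = (19, 7)
  2P = (4, 17)
  3P = (0, 19)
  4P = (1, 3)
  5P = (18, 19)
  6P = (20, 5)
  7P = (23, 1)
  8P = (11, 10)
  ... (continuing to 19P)
  19P = O

ord(P) = 19


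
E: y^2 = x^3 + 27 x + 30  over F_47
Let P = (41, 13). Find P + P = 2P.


Doubling: s = (3 x1^2 + a) / (2 y1)
s = (3*41^2 + 27) / (2*13) mod 47 = 7
x3 = s^2 - 2 x1 mod 47 = 7^2 - 2*41 = 14
y3 = s (x1 - x3) - y1 mod 47 = 7 * (41 - 14) - 13 = 35

2P = (14, 35)


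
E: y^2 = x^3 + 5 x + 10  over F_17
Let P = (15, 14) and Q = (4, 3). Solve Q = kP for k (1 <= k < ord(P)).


Enumerate multiples of P until we hit Q = (4, 3):
  1P = (15, 14)
  2P = (4, 3)
Match found at i = 2.

k = 2


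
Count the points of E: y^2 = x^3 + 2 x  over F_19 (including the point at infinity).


For each x in F_19, count y with y^2 = x^3 + 2 x + 0 mod 19:
  x = 0: RHS = 0, y in [0]  -> 1 point(s)
  x = 6: RHS = 0, y in [0]  -> 1 point(s)
  x = 9: RHS = 6, y in [5, 14]  -> 2 point(s)
  x = 11: RHS = 4, y in [2, 17]  -> 2 point(s)
  x = 12: RHS = 4, y in [2, 17]  -> 2 point(s)
  x = 13: RHS = 0, y in [0]  -> 1 point(s)
  x = 14: RHS = 17, y in [6, 13]  -> 2 point(s)
  x = 15: RHS = 4, y in [2, 17]  -> 2 point(s)
  x = 16: RHS = 5, y in [9, 10]  -> 2 point(s)
  x = 17: RHS = 7, y in [8, 11]  -> 2 point(s)
  x = 18: RHS = 16, y in [4, 15]  -> 2 point(s)
Affine points: 19. Add the point at infinity: total = 20.

#E(F_19) = 20


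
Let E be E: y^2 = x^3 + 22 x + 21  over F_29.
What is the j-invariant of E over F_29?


Delta = -16(4 a^3 + 27 b^2) mod 29 = 17
-1728 * (4 a)^3 = -1728 * (4*22)^3 mod 29 = 12
j = 12 * 17^(-1) mod 29 = 28

j = 28 (mod 29)


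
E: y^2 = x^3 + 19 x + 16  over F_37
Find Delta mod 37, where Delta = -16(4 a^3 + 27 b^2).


4 a^3 + 27 b^2 = 4*19^3 + 27*16^2 = 27436 + 6912 = 34348
Delta = -16 * (34348) = -549568
Delta mod 37 = 30

Delta = 30 (mod 37)


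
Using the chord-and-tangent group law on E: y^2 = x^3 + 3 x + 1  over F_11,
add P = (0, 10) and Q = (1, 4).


P != Q, so use the chord formula.
s = (y2 - y1) / (x2 - x1) = (5) / (1) mod 11 = 5
x3 = s^2 - x1 - x2 mod 11 = 5^2 - 0 - 1 = 2
y3 = s (x1 - x3) - y1 mod 11 = 5 * (0 - 2) - 10 = 2

P + Q = (2, 2)


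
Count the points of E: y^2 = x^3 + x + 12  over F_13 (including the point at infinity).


For each x in F_13, count y with y^2 = x^3 + 1 x + 12 mod 13:
  x = 0: RHS = 12, y in [5, 8]  -> 2 point(s)
  x = 1: RHS = 1, y in [1, 12]  -> 2 point(s)
  x = 2: RHS = 9, y in [3, 10]  -> 2 point(s)
  x = 3: RHS = 3, y in [4, 9]  -> 2 point(s)
  x = 5: RHS = 12, y in [5, 8]  -> 2 point(s)
  x = 6: RHS = 0, y in [0]  -> 1 point(s)
  x = 8: RHS = 12, y in [5, 8]  -> 2 point(s)
  x = 9: RHS = 9, y in [3, 10]  -> 2 point(s)
  x = 12: RHS = 10, y in [6, 7]  -> 2 point(s)
Affine points: 17. Add the point at infinity: total = 18.

#E(F_13) = 18


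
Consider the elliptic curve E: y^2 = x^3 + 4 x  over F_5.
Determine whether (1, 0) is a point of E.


Check whether y^2 = x^3 + 4 x + 0 (mod 5) for (x, y) = (1, 0).
LHS: y^2 = 0^2 mod 5 = 0
RHS: x^3 + 4 x + 0 = 1^3 + 4*1 + 0 mod 5 = 0
LHS = RHS

Yes, on the curve


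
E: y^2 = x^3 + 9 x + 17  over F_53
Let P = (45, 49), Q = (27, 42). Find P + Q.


P != Q, so use the chord formula.
s = (y2 - y1) / (x2 - x1) = (46) / (35) mod 53 = 21
x3 = s^2 - x1 - x2 mod 53 = 21^2 - 45 - 27 = 51
y3 = s (x1 - x3) - y1 mod 53 = 21 * (45 - 51) - 49 = 37

P + Q = (51, 37)


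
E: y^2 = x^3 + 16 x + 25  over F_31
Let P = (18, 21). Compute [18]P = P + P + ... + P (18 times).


k = 18 = 10010_2 (binary, LSB first: 01001)
Double-and-add from P = (18, 21):
  bit 0 = 0: acc unchanged = O
  bit 1 = 1: acc = O + (0, 26) = (0, 26)
  bit 2 = 0: acc unchanged = (0, 26)
  bit 3 = 0: acc unchanged = (0, 26)
  bit 4 = 1: acc = (0, 26) + (22, 12) = (3, 21)

18P = (3, 21)


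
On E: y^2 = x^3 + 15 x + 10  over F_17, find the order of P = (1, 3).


Compute successive multiples of P until we hit O:
  1P = (1, 3)
  2P = (7, 13)
  3P = (8, 8)
  4P = (4, 7)
  5P = (10, 2)
  6P = (10, 15)
  7P = (4, 10)
  8P = (8, 9)
  ... (continuing to 11P)
  11P = O

ord(P) = 11


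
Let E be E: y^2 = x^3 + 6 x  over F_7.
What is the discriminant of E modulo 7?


4 a^3 + 27 b^2 = 4*6^3 + 27*0^2 = 864 + 0 = 864
Delta = -16 * (864) = -13824
Delta mod 7 = 1

Delta = 1 (mod 7)


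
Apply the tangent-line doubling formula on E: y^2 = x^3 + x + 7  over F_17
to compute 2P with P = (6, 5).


Doubling: s = (3 x1^2 + a) / (2 y1)
s = (3*6^2 + 1) / (2*5) mod 17 = 16
x3 = s^2 - 2 x1 mod 17 = 16^2 - 2*6 = 6
y3 = s (x1 - x3) - y1 mod 17 = 16 * (6 - 6) - 5 = 12

2P = (6, 12)


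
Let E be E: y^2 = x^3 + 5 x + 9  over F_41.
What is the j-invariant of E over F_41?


Delta = -16(4 a^3 + 27 b^2) mod 41 = 17
-1728 * (4 a)^3 = -1728 * (4*5)^3 mod 41 = 11
j = 11 * 17^(-1) mod 41 = 32

j = 32 (mod 41)


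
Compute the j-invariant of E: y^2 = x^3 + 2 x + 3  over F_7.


Delta = -16(4 a^3 + 27 b^2) mod 7 = 3
-1728 * (4 a)^3 = -1728 * (4*2)^3 mod 7 = 1
j = 1 * 3^(-1) mod 7 = 5

j = 5 (mod 7)


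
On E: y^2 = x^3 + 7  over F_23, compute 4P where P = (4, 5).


k = 4 = 100_2 (binary, LSB first: 001)
Double-and-add from P = (4, 5):
  bit 0 = 0: acc unchanged = O
  bit 1 = 0: acc unchanged = O
  bit 2 = 1: acc = O + (4, 5) = (4, 5)

4P = (4, 5)


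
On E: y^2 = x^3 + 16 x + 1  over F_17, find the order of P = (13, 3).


Compute successive multiples of P until we hit O:
  1P = (13, 3)
  2P = (16, 16)
  3P = (3, 12)
  4P = (3, 5)
  5P = (16, 1)
  6P = (13, 14)
  7P = O

ord(P) = 7


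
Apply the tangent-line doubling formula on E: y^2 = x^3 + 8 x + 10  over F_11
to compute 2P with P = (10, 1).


Doubling: s = (3 x1^2 + a) / (2 y1)
s = (3*10^2 + 8) / (2*1) mod 11 = 0
x3 = s^2 - 2 x1 mod 11 = 0^2 - 2*10 = 2
y3 = s (x1 - x3) - y1 mod 11 = 0 * (10 - 2) - 1 = 10

2P = (2, 10)


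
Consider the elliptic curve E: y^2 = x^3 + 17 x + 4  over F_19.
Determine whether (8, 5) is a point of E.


Check whether y^2 = x^3 + 17 x + 4 (mod 19) for (x, y) = (8, 5).
LHS: y^2 = 5^2 mod 19 = 6
RHS: x^3 + 17 x + 4 = 8^3 + 17*8 + 4 mod 19 = 6
LHS = RHS

Yes, on the curve


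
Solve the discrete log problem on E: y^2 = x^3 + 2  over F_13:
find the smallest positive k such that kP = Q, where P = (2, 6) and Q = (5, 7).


Enumerate multiples of P until we hit Q = (5, 7):
  1P = (2, 6)
  2P = (10, 12)
  3P = (4, 12)
  4P = (3, 4)
  5P = (12, 1)
  6P = (9, 4)
  7P = (5, 6)
  8P = (6, 7)
  9P = (1, 4)
  10P = (1, 9)
  11P = (6, 6)
  12P = (5, 7)
Match found at i = 12.

k = 12


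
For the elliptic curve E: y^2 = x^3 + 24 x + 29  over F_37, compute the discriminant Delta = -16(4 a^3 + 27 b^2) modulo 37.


4 a^3 + 27 b^2 = 4*24^3 + 27*29^2 = 55296 + 22707 = 78003
Delta = -16 * (78003) = -1248048
Delta mod 37 = 36

Delta = 36 (mod 37)


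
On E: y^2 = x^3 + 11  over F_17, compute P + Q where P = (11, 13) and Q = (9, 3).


P != Q, so use the chord formula.
s = (y2 - y1) / (x2 - x1) = (7) / (15) mod 17 = 5
x3 = s^2 - x1 - x2 mod 17 = 5^2 - 11 - 9 = 5
y3 = s (x1 - x3) - y1 mod 17 = 5 * (11 - 5) - 13 = 0

P + Q = (5, 0)


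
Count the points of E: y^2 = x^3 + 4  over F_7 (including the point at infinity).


For each x in F_7, count y with y^2 = x^3 + 0 x + 4 mod 7:
  x = 0: RHS = 4, y in [2, 5]  -> 2 point(s)
Affine points: 2. Add the point at infinity: total = 3.

#E(F_7) = 3


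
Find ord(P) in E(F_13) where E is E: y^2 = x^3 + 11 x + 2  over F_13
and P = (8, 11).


Compute successive multiples of P until we hit O:
  1P = (8, 11)
  2P = (1, 1)
  3P = (1, 12)
  4P = (8, 2)
  5P = O

ord(P) = 5


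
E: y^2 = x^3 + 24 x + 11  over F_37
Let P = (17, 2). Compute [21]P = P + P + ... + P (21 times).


k = 21 = 10101_2 (binary, LSB first: 10101)
Double-and-add from P = (17, 2):
  bit 0 = 1: acc = O + (17, 2) = (17, 2)
  bit 1 = 0: acc unchanged = (17, 2)
  bit 2 = 1: acc = (17, 2) + (28, 18) = (25, 20)
  bit 3 = 0: acc unchanged = (25, 20)
  bit 4 = 1: acc = (25, 20) + (31, 24) = (2, 20)

21P = (2, 20)


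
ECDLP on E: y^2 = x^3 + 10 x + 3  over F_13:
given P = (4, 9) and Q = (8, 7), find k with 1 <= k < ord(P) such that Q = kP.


Enumerate multiples of P until we hit Q = (8, 7):
  1P = (4, 9)
  2P = (8, 7)
Match found at i = 2.

k = 2


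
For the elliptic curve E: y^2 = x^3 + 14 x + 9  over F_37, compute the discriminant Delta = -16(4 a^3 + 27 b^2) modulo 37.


4 a^3 + 27 b^2 = 4*14^3 + 27*9^2 = 10976 + 2187 = 13163
Delta = -16 * (13163) = -210608
Delta mod 37 = 33

Delta = 33 (mod 37)


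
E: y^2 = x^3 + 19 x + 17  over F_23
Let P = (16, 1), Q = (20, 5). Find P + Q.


P != Q, so use the chord formula.
s = (y2 - y1) / (x2 - x1) = (4) / (4) mod 23 = 1
x3 = s^2 - x1 - x2 mod 23 = 1^2 - 16 - 20 = 11
y3 = s (x1 - x3) - y1 mod 23 = 1 * (16 - 11) - 1 = 4

P + Q = (11, 4)


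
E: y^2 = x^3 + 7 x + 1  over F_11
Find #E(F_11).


For each x in F_11, count y with y^2 = x^3 + 7 x + 1 mod 11:
  x = 0: RHS = 1, y in [1, 10]  -> 2 point(s)
  x = 1: RHS = 9, y in [3, 8]  -> 2 point(s)
  x = 2: RHS = 1, y in [1, 10]  -> 2 point(s)
  x = 3: RHS = 5, y in [4, 7]  -> 2 point(s)
  x = 4: RHS = 5, y in [4, 7]  -> 2 point(s)
  x = 9: RHS = 1, y in [1, 10]  -> 2 point(s)
  x = 10: RHS = 4, y in [2, 9]  -> 2 point(s)
Affine points: 14. Add the point at infinity: total = 15.

#E(F_11) = 15


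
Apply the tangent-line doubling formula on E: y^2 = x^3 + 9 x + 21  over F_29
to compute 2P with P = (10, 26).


Doubling: s = (3 x1^2 + a) / (2 y1)
s = (3*10^2 + 9) / (2*26) mod 29 = 21
x3 = s^2 - 2 x1 mod 29 = 21^2 - 2*10 = 15
y3 = s (x1 - x3) - y1 mod 29 = 21 * (10 - 15) - 26 = 14

2P = (15, 14)


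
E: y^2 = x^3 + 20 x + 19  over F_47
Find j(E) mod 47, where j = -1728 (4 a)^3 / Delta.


Delta = -16(4 a^3 + 27 b^2) mod 47 = 12
-1728 * (4 a)^3 = -1728 * (4*20)^3 mod 47 = 37
j = 37 * 12^(-1) mod 47 = 7

j = 7 (mod 47)


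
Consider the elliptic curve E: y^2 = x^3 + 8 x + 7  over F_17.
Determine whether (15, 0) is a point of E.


Check whether y^2 = x^3 + 8 x + 7 (mod 17) for (x, y) = (15, 0).
LHS: y^2 = 0^2 mod 17 = 0
RHS: x^3 + 8 x + 7 = 15^3 + 8*15 + 7 mod 17 = 0
LHS = RHS

Yes, on the curve


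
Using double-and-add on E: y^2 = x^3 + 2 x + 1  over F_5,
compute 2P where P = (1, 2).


k = 2 = 10_2 (binary, LSB first: 01)
Double-and-add from P = (1, 2):
  bit 0 = 0: acc unchanged = O
  bit 1 = 1: acc = O + (3, 3) = (3, 3)

2P = (3, 3)


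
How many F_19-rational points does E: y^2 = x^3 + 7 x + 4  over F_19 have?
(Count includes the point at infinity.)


For each x in F_19, count y with y^2 = x^3 + 7 x + 4 mod 19:
  x = 0: RHS = 4, y in [2, 17]  -> 2 point(s)
  x = 2: RHS = 7, y in [8, 11]  -> 2 point(s)
  x = 4: RHS = 1, y in [1, 18]  -> 2 point(s)
  x = 7: RHS = 16, y in [4, 15]  -> 2 point(s)
  x = 9: RHS = 17, y in [6, 13]  -> 2 point(s)
  x = 11: RHS = 6, y in [5, 14]  -> 2 point(s)
  x = 12: RHS = 11, y in [7, 12]  -> 2 point(s)
  x = 15: RHS = 7, y in [8, 11]  -> 2 point(s)
  x = 17: RHS = 1, y in [1, 18]  -> 2 point(s)
Affine points: 18. Add the point at infinity: total = 19.

#E(F_19) = 19


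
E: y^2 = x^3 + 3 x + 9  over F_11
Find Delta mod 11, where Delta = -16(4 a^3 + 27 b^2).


4 a^3 + 27 b^2 = 4*3^3 + 27*9^2 = 108 + 2187 = 2295
Delta = -16 * (2295) = -36720
Delta mod 11 = 9

Delta = 9 (mod 11)


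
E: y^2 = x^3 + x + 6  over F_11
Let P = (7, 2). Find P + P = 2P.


Doubling: s = (3 x1^2 + a) / (2 y1)
s = (3*7^2 + 1) / (2*2) mod 11 = 4
x3 = s^2 - 2 x1 mod 11 = 4^2 - 2*7 = 2
y3 = s (x1 - x3) - y1 mod 11 = 4 * (7 - 2) - 2 = 7

2P = (2, 7)


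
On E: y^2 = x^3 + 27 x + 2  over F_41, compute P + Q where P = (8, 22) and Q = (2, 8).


P != Q, so use the chord formula.
s = (y2 - y1) / (x2 - x1) = (27) / (35) mod 41 = 16
x3 = s^2 - x1 - x2 mod 41 = 16^2 - 8 - 2 = 0
y3 = s (x1 - x3) - y1 mod 41 = 16 * (8 - 0) - 22 = 24

P + Q = (0, 24)


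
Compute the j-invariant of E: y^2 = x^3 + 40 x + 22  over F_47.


Delta = -16(4 a^3 + 27 b^2) mod 47 = 18
-1728 * (4 a)^3 = -1728 * (4*40)^3 mod 47 = 14
j = 14 * 18^(-1) mod 47 = 6

j = 6 (mod 47)


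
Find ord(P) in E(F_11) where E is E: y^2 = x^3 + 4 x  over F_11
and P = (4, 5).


Compute successive multiples of P until we hit O:
  1P = (4, 5)
  2P = (1, 4)
  3P = (0, 0)
  4P = (1, 7)
  5P = (4, 6)
  6P = O

ord(P) = 6


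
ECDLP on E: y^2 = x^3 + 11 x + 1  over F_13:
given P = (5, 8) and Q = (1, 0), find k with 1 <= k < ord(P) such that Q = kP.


Enumerate multiples of P until we hit Q = (1, 0):
  1P = (5, 8)
  2P = (0, 1)
  3P = (11, 7)
  4P = (1, 0)
Match found at i = 4.

k = 4


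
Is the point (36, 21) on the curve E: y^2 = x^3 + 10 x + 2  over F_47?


Check whether y^2 = x^3 + 10 x + 2 (mod 47) for (x, y) = (36, 21).
LHS: y^2 = 21^2 mod 47 = 18
RHS: x^3 + 10 x + 2 = 36^3 + 10*36 + 2 mod 47 = 18
LHS = RHS

Yes, on the curve


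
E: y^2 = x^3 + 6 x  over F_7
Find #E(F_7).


For each x in F_7, count y with y^2 = x^3 + 6 x + 0 mod 7:
  x = 0: RHS = 0, y in [0]  -> 1 point(s)
  x = 1: RHS = 0, y in [0]  -> 1 point(s)
  x = 4: RHS = 4, y in [2, 5]  -> 2 point(s)
  x = 5: RHS = 1, y in [1, 6]  -> 2 point(s)
  x = 6: RHS = 0, y in [0]  -> 1 point(s)
Affine points: 7. Add the point at infinity: total = 8.

#E(F_7) = 8


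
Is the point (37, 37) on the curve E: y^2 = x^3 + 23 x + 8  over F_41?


Check whether y^2 = x^3 + 23 x + 8 (mod 41) for (x, y) = (37, 37).
LHS: y^2 = 37^2 mod 41 = 16
RHS: x^3 + 23 x + 8 = 37^3 + 23*37 + 8 mod 41 = 16
LHS = RHS

Yes, on the curve


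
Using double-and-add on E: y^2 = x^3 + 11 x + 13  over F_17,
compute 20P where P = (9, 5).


k = 20 = 10100_2 (binary, LSB first: 00101)
Double-and-add from P = (9, 5):
  bit 0 = 0: acc unchanged = O
  bit 1 = 0: acc unchanged = O
  bit 2 = 1: acc = O + (16, 16) = (16, 16)
  bit 3 = 0: acc unchanged = (16, 16)
  bit 4 = 1: acc = (16, 16) + (2, 14) = (7, 12)

20P = (7, 12)


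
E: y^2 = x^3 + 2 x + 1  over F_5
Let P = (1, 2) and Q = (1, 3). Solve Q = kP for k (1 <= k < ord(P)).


Enumerate multiples of P until we hit Q = (1, 3):
  1P = (1, 2)
  2P = (3, 3)
  3P = (0, 1)
  4P = (0, 4)
  5P = (3, 2)
  6P = (1, 3)
Match found at i = 6.

k = 6


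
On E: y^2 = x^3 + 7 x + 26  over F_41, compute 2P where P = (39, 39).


Doubling: s = (3 x1^2 + a) / (2 y1)
s = (3*39^2 + 7) / (2*39) mod 41 = 26
x3 = s^2 - 2 x1 mod 41 = 26^2 - 2*39 = 24
y3 = s (x1 - x3) - y1 mod 41 = 26 * (39 - 24) - 39 = 23

2P = (24, 23)


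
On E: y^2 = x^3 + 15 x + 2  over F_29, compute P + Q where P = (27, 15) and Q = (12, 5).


P != Q, so use the chord formula.
s = (y2 - y1) / (x2 - x1) = (19) / (14) mod 29 = 20
x3 = s^2 - x1 - x2 mod 29 = 20^2 - 27 - 12 = 13
y3 = s (x1 - x3) - y1 mod 29 = 20 * (27 - 13) - 15 = 4

P + Q = (13, 4)


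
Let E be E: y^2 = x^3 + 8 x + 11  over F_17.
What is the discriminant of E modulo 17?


4 a^3 + 27 b^2 = 4*8^3 + 27*11^2 = 2048 + 3267 = 5315
Delta = -16 * (5315) = -85040
Delta mod 17 = 11

Delta = 11 (mod 17)


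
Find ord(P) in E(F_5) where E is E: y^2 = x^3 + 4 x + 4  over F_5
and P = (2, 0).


Compute successive multiples of P until we hit O:
  1P = (2, 0)
  2P = O

ord(P) = 2


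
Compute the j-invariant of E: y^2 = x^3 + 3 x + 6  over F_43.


Delta = -16(4 a^3 + 27 b^2) mod 43 = 6
-1728 * (4 a)^3 = -1728 * (4*3)^3 mod 43 = 22
j = 22 * 6^(-1) mod 43 = 18

j = 18 (mod 43)


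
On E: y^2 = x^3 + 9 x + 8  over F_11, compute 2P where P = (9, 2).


Doubling: s = (3 x1^2 + a) / (2 y1)
s = (3*9^2 + 9) / (2*2) mod 11 = 8
x3 = s^2 - 2 x1 mod 11 = 8^2 - 2*9 = 2
y3 = s (x1 - x3) - y1 mod 11 = 8 * (9 - 2) - 2 = 10

2P = (2, 10)


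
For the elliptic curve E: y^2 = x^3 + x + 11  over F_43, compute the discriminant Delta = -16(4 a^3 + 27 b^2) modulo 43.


4 a^3 + 27 b^2 = 4*1^3 + 27*11^2 = 4 + 3267 = 3271
Delta = -16 * (3271) = -52336
Delta mod 43 = 38

Delta = 38 (mod 43)


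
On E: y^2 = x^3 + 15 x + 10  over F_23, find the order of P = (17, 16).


Compute successive multiples of P until we hit O:
  1P = (17, 16)
  2P = (2, 5)
  3P = (12, 3)
  4P = (21, 15)
  5P = (21, 8)
  6P = (12, 20)
  7P = (2, 18)
  8P = (17, 7)
  ... (continuing to 9P)
  9P = O

ord(P) = 9


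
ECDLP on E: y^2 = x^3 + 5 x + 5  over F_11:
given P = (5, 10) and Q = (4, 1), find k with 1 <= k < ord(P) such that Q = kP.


Enumerate multiples of P until we hit Q = (4, 1):
  1P = (5, 10)
  2P = (6, 8)
  3P = (4, 10)
  4P = (2, 1)
  5P = (2, 10)
  6P = (4, 1)
Match found at i = 6.

k = 6


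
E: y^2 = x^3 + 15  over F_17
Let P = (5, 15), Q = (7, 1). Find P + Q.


P != Q, so use the chord formula.
s = (y2 - y1) / (x2 - x1) = (3) / (2) mod 17 = 10
x3 = s^2 - x1 - x2 mod 17 = 10^2 - 5 - 7 = 3
y3 = s (x1 - x3) - y1 mod 17 = 10 * (5 - 3) - 15 = 5

P + Q = (3, 5)


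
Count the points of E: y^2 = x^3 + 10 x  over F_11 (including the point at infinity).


For each x in F_11, count y with y^2 = x^3 + 10 x + 0 mod 11:
  x = 0: RHS = 0, y in [0]  -> 1 point(s)
  x = 1: RHS = 0, y in [0]  -> 1 point(s)
  x = 4: RHS = 5, y in [4, 7]  -> 2 point(s)
  x = 6: RHS = 1, y in [1, 10]  -> 2 point(s)
  x = 8: RHS = 9, y in [3, 8]  -> 2 point(s)
  x = 9: RHS = 5, y in [4, 7]  -> 2 point(s)
  x = 10: RHS = 0, y in [0]  -> 1 point(s)
Affine points: 11. Add the point at infinity: total = 12.

#E(F_11) = 12


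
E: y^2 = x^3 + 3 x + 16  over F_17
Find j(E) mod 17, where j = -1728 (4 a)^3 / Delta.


Delta = -16(4 a^3 + 27 b^2) mod 17 = 16
-1728 * (4 a)^3 = -1728 * (4*3)^3 mod 17 = 15
j = 15 * 16^(-1) mod 17 = 2

j = 2 (mod 17)


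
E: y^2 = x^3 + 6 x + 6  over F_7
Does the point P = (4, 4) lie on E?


Check whether y^2 = x^3 + 6 x + 6 (mod 7) for (x, y) = (4, 4).
LHS: y^2 = 4^2 mod 7 = 2
RHS: x^3 + 6 x + 6 = 4^3 + 6*4 + 6 mod 7 = 3
LHS != RHS

No, not on the curve


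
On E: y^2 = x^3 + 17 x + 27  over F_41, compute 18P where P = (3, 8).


k = 18 = 10010_2 (binary, LSB first: 01001)
Double-and-add from P = (3, 8):
  bit 0 = 0: acc unchanged = O
  bit 1 = 1: acc = O + (40, 3) = (40, 3)
  bit 2 = 0: acc unchanged = (40, 3)
  bit 3 = 0: acc unchanged = (40, 3)
  bit 4 = 1: acc = (40, 3) + (16, 34) = (35, 23)

18P = (35, 23)


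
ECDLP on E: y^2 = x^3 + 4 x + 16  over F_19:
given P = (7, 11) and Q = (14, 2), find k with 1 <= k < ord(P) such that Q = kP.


Enumerate multiples of P until we hit Q = (14, 2):
  1P = (7, 11)
  2P = (3, 13)
  3P = (14, 2)
Match found at i = 3.

k = 3


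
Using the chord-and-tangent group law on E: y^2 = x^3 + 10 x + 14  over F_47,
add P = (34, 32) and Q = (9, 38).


P != Q, so use the chord formula.
s = (y2 - y1) / (x2 - x1) = (6) / (22) mod 47 = 43
x3 = s^2 - x1 - x2 mod 47 = 43^2 - 34 - 9 = 20
y3 = s (x1 - x3) - y1 mod 47 = 43 * (34 - 20) - 32 = 6

P + Q = (20, 6)


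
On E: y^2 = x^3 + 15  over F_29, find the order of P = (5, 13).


Compute successive multiples of P until we hit O:
  1P = (5, 13)
  2P = (6, 12)
  3P = (19, 1)
  4P = (1, 25)
  5P = (3, 10)
  6P = (16, 14)
  7P = (14, 2)
  8P = (14, 27)
  ... (continuing to 15P)
  15P = O

ord(P) = 15


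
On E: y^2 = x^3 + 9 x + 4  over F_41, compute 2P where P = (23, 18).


Doubling: s = (3 x1^2 + a) / (2 y1)
s = (3*23^2 + 9) / (2*18) mod 41 = 17
x3 = s^2 - 2 x1 mod 41 = 17^2 - 2*23 = 38
y3 = s (x1 - x3) - y1 mod 41 = 17 * (23 - 38) - 18 = 14

2P = (38, 14)


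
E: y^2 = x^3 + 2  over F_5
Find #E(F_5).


For each x in F_5, count y with y^2 = x^3 + 0 x + 2 mod 5:
  x = 2: RHS = 0, y in [0]  -> 1 point(s)
  x = 3: RHS = 4, y in [2, 3]  -> 2 point(s)
  x = 4: RHS = 1, y in [1, 4]  -> 2 point(s)
Affine points: 5. Add the point at infinity: total = 6.

#E(F_5) = 6


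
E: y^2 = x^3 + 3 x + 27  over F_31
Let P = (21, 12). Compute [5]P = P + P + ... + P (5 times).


k = 5 = 101_2 (binary, LSB first: 101)
Double-and-add from P = (21, 12):
  bit 0 = 1: acc = O + (21, 12) = (21, 12)
  bit 1 = 0: acc unchanged = (21, 12)
  bit 2 = 1: acc = (21, 12) + (21, 12) = (21, 19)

5P = (21, 19)


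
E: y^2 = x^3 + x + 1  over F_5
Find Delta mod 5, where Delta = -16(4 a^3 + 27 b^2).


4 a^3 + 27 b^2 = 4*1^3 + 27*1^2 = 4 + 27 = 31
Delta = -16 * (31) = -496
Delta mod 5 = 4

Delta = 4 (mod 5)


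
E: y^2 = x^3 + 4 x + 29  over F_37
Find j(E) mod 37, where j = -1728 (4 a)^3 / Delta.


Delta = -16(4 a^3 + 27 b^2) mod 37 = 2
-1728 * (4 a)^3 = -1728 * (4*4)^3 mod 37 = 27
j = 27 * 2^(-1) mod 37 = 32

j = 32 (mod 37)


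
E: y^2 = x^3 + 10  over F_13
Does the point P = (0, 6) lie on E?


Check whether y^2 = x^3 + 0 x + 10 (mod 13) for (x, y) = (0, 6).
LHS: y^2 = 6^2 mod 13 = 10
RHS: x^3 + 0 x + 10 = 0^3 + 0*0 + 10 mod 13 = 10
LHS = RHS

Yes, on the curve


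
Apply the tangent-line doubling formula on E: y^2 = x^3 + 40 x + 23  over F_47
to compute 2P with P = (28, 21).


Doubling: s = (3 x1^2 + a) / (2 y1)
s = (3*28^2 + 40) / (2*21) mod 47 = 1
x3 = s^2 - 2 x1 mod 47 = 1^2 - 2*28 = 39
y3 = s (x1 - x3) - y1 mod 47 = 1 * (28 - 39) - 21 = 15

2P = (39, 15)


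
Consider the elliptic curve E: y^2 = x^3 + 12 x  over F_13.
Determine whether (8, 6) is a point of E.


Check whether y^2 = x^3 + 12 x + 0 (mod 13) for (x, y) = (8, 6).
LHS: y^2 = 6^2 mod 13 = 10
RHS: x^3 + 12 x + 0 = 8^3 + 12*8 + 0 mod 13 = 10
LHS = RHS

Yes, on the curve


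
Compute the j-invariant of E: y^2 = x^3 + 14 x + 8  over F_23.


Delta = -16(4 a^3 + 27 b^2) mod 23 = 10
-1728 * (4 a)^3 = -1728 * (4*14)^3 mod 23 = 13
j = 13 * 10^(-1) mod 23 = 22

j = 22 (mod 23)


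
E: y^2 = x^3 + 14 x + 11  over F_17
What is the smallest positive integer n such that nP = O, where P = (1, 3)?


Compute successive multiples of P until we hit O:
  1P = (1, 3)
  2P = (15, 14)
  3P = (5, 6)
  4P = (2, 9)
  5P = (16, 9)
  6P = (9, 4)
  7P = (11, 0)
  8P = (9, 13)
  ... (continuing to 14P)
  14P = O

ord(P) = 14


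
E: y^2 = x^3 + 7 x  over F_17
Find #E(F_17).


For each x in F_17, count y with y^2 = x^3 + 7 x + 0 mod 17:
  x = 0: RHS = 0, y in [0]  -> 1 point(s)
  x = 1: RHS = 8, y in [5, 12]  -> 2 point(s)
  x = 7: RHS = 1, y in [1, 16]  -> 2 point(s)
  x = 10: RHS = 16, y in [4, 13]  -> 2 point(s)
  x = 16: RHS = 9, y in [3, 14]  -> 2 point(s)
Affine points: 9. Add the point at infinity: total = 10.

#E(F_17) = 10


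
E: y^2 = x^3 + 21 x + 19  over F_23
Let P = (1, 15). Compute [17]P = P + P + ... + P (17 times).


k = 17 = 10001_2 (binary, LSB first: 10001)
Double-and-add from P = (1, 15):
  bit 0 = 1: acc = O + (1, 15) = (1, 15)
  bit 1 = 0: acc unchanged = (1, 15)
  bit 2 = 0: acc unchanged = (1, 15)
  bit 3 = 0: acc unchanged = (1, 15)
  bit 4 = 1: acc = (1, 15) + (6, 19) = (1, 8)

17P = (1, 8)


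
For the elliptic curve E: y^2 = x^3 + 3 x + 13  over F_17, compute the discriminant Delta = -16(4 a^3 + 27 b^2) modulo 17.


4 a^3 + 27 b^2 = 4*3^3 + 27*13^2 = 108 + 4563 = 4671
Delta = -16 * (4671) = -74736
Delta mod 17 = 13

Delta = 13 (mod 17)


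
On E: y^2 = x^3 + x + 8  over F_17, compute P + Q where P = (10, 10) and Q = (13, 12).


P != Q, so use the chord formula.
s = (y2 - y1) / (x2 - x1) = (2) / (3) mod 17 = 12
x3 = s^2 - x1 - x2 mod 17 = 12^2 - 10 - 13 = 2
y3 = s (x1 - x3) - y1 mod 17 = 12 * (10 - 2) - 10 = 1

P + Q = (2, 1)


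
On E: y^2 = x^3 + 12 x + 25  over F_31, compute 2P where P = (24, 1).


Doubling: s = (3 x1^2 + a) / (2 y1)
s = (3*24^2 + 12) / (2*1) mod 31 = 2
x3 = s^2 - 2 x1 mod 31 = 2^2 - 2*24 = 18
y3 = s (x1 - x3) - y1 mod 31 = 2 * (24 - 18) - 1 = 11

2P = (18, 11)


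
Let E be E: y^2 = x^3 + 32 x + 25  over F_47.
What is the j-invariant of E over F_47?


Delta = -16(4 a^3 + 27 b^2) mod 47 = 3
-1728 * (4 a)^3 = -1728 * (4*32)^3 mod 47 = 38
j = 38 * 3^(-1) mod 47 = 44

j = 44 (mod 47)


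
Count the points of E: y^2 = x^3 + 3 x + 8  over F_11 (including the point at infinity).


For each x in F_11, count y with y^2 = x^3 + 3 x + 8 mod 11:
  x = 1: RHS = 1, y in [1, 10]  -> 2 point(s)
  x = 2: RHS = 0, y in [0]  -> 1 point(s)
  x = 3: RHS = 0, y in [0]  -> 1 point(s)
  x = 5: RHS = 5, y in [4, 7]  -> 2 point(s)
  x = 6: RHS = 0, y in [0]  -> 1 point(s)
  x = 7: RHS = 9, y in [3, 8]  -> 2 point(s)
  x = 8: RHS = 5, y in [4, 7]  -> 2 point(s)
  x = 9: RHS = 5, y in [4, 7]  -> 2 point(s)
  x = 10: RHS = 4, y in [2, 9]  -> 2 point(s)
Affine points: 15. Add the point at infinity: total = 16.

#E(F_11) = 16


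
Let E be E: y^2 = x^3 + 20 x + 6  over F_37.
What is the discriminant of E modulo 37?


4 a^3 + 27 b^2 = 4*20^3 + 27*6^2 = 32000 + 972 = 32972
Delta = -16 * (32972) = -527552
Delta mod 37 = 31

Delta = 31 (mod 37)


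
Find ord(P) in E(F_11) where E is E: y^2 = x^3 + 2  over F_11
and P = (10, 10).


Compute successive multiples of P until we hit O:
  1P = (10, 10)
  2P = (7, 2)
  3P = (6, 8)
  4P = (9, 7)
  5P = (1, 6)
  6P = (4, 0)
  7P = (1, 5)
  8P = (9, 4)
  ... (continuing to 12P)
  12P = O

ord(P) = 12


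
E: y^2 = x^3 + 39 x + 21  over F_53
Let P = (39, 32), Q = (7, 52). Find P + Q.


P != Q, so use the chord formula.
s = (y2 - y1) / (x2 - x1) = (20) / (21) mod 53 = 6
x3 = s^2 - x1 - x2 mod 53 = 6^2 - 39 - 7 = 43
y3 = s (x1 - x3) - y1 mod 53 = 6 * (39 - 43) - 32 = 50

P + Q = (43, 50)


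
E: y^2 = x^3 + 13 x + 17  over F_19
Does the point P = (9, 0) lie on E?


Check whether y^2 = x^3 + 13 x + 17 (mod 19) for (x, y) = (9, 0).
LHS: y^2 = 0^2 mod 19 = 0
RHS: x^3 + 13 x + 17 = 9^3 + 13*9 + 17 mod 19 = 8
LHS != RHS

No, not on the curve


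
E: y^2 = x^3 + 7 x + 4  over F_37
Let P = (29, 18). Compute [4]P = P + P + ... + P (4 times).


k = 4 = 100_2 (binary, LSB first: 001)
Double-and-add from P = (29, 18):
  bit 0 = 0: acc unchanged = O
  bit 1 = 0: acc unchanged = O
  bit 2 = 1: acc = O + (23, 23) = (23, 23)

4P = (23, 23)


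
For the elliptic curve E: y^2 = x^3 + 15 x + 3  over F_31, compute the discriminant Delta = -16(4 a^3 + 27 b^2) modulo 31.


4 a^3 + 27 b^2 = 4*15^3 + 27*3^2 = 13500 + 243 = 13743
Delta = -16 * (13743) = -219888
Delta mod 31 = 26

Delta = 26 (mod 31)


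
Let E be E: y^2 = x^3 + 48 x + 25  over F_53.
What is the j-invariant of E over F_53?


Delta = -16(4 a^3 + 27 b^2) mod 53 = 32
-1728 * (4 a)^3 = -1728 * (4*48)^3 mod 53 = 10
j = 10 * 32^(-1) mod 53 = 50

j = 50 (mod 53)


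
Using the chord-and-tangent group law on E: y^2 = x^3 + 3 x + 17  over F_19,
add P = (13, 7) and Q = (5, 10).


P != Q, so use the chord formula.
s = (y2 - y1) / (x2 - x1) = (3) / (11) mod 19 = 2
x3 = s^2 - x1 - x2 mod 19 = 2^2 - 13 - 5 = 5
y3 = s (x1 - x3) - y1 mod 19 = 2 * (13 - 5) - 7 = 9

P + Q = (5, 9)


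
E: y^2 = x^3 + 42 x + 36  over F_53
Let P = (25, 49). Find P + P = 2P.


Doubling: s = (3 x1^2 + a) / (2 y1)
s = (3*25^2 + 42) / (2*49) mod 53 = 32
x3 = s^2 - 2 x1 mod 53 = 32^2 - 2*25 = 20
y3 = s (x1 - x3) - y1 mod 53 = 32 * (25 - 20) - 49 = 5

2P = (20, 5)


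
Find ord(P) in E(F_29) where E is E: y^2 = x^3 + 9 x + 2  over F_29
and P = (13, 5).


Compute successive multiples of P until we hit O:
  1P = (13, 5)
  2P = (8, 21)
  3P = (2, 12)
  4P = (18, 14)
  5P = (14, 28)
  6P = (9, 0)
  7P = (14, 1)
  8P = (18, 15)
  ... (continuing to 12P)
  12P = O

ord(P) = 12


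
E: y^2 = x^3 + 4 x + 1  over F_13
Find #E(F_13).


For each x in F_13, count y with y^2 = x^3 + 4 x + 1 mod 13:
  x = 0: RHS = 1, y in [1, 12]  -> 2 point(s)
  x = 2: RHS = 4, y in [2, 11]  -> 2 point(s)
  x = 3: RHS = 1, y in [1, 12]  -> 2 point(s)
  x = 4: RHS = 3, y in [4, 9]  -> 2 point(s)
  x = 5: RHS = 3, y in [4, 9]  -> 2 point(s)
  x = 8: RHS = 12, y in [5, 8]  -> 2 point(s)
  x = 9: RHS = 12, y in [5, 8]  -> 2 point(s)
  x = 10: RHS = 1, y in [1, 12]  -> 2 point(s)
  x = 12: RHS = 9, y in [3, 10]  -> 2 point(s)
Affine points: 18. Add the point at infinity: total = 19.

#E(F_13) = 19


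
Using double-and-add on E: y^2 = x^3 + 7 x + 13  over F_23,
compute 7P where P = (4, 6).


k = 7 = 111_2 (binary, LSB first: 111)
Double-and-add from P = (4, 6):
  bit 0 = 1: acc = O + (4, 6) = (4, 6)
  bit 1 = 1: acc = (4, 6) + (17, 13) = (11, 15)
  bit 2 = 1: acc = (11, 15) + (12, 10) = (2, 9)

7P = (2, 9)


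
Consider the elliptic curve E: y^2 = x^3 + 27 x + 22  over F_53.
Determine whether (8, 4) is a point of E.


Check whether y^2 = x^3 + 27 x + 22 (mod 53) for (x, y) = (8, 4).
LHS: y^2 = 4^2 mod 53 = 16
RHS: x^3 + 27 x + 22 = 8^3 + 27*8 + 22 mod 53 = 8
LHS != RHS

No, not on the curve


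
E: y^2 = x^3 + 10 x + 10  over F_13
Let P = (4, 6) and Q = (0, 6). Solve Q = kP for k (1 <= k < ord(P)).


Enumerate multiples of P until we hit Q = (0, 6):
  1P = (4, 6)
  2P = (2, 8)
  3P = (8, 11)
  4P = (5, 9)
  5P = (0, 6)
Match found at i = 5.

k = 5


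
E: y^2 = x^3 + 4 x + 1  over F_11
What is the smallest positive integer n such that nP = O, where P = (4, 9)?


Compute successive multiples of P until we hit O:
  1P = (4, 9)
  2P = (7, 8)
  3P = (5, 6)
  4P = (0, 1)
  5P = (0, 10)
  6P = (5, 5)
  7P = (7, 3)
  8P = (4, 2)
  ... (continuing to 9P)
  9P = O

ord(P) = 9


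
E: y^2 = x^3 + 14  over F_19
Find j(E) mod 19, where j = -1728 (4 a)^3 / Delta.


Delta = -16(4 a^3 + 27 b^2) mod 19 = 11
-1728 * (4 a)^3 = -1728 * (4*0)^3 mod 19 = 0
j = 0 * 11^(-1) mod 19 = 0

j = 0 (mod 19)


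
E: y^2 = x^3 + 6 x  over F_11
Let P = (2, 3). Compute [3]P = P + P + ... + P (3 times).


k = 3 = 11_2 (binary, LSB first: 11)
Double-and-add from P = (2, 3):
  bit 0 = 1: acc = O + (2, 3) = (2, 3)
  bit 1 = 1: acc = (2, 3) + (5, 10) = (7, 0)

3P = (7, 0)


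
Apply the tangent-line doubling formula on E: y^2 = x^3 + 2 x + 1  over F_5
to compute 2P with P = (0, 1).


Doubling: s = (3 x1^2 + a) / (2 y1)
s = (3*0^2 + 2) / (2*1) mod 5 = 1
x3 = s^2 - 2 x1 mod 5 = 1^2 - 2*0 = 1
y3 = s (x1 - x3) - y1 mod 5 = 1 * (0 - 1) - 1 = 3

2P = (1, 3)


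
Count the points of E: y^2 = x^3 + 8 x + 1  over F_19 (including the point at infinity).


For each x in F_19, count y with y^2 = x^3 + 8 x + 1 mod 19:
  x = 0: RHS = 1, y in [1, 18]  -> 2 point(s)
  x = 2: RHS = 6, y in [5, 14]  -> 2 point(s)
  x = 7: RHS = 1, y in [1, 18]  -> 2 point(s)
  x = 8: RHS = 7, y in [8, 11]  -> 2 point(s)
  x = 9: RHS = 4, y in [2, 17]  -> 2 point(s)
  x = 10: RHS = 17, y in [6, 13]  -> 2 point(s)
  x = 12: RHS = 1, y in [1, 18]  -> 2 point(s)
  x = 14: RHS = 7, y in [8, 11]  -> 2 point(s)
  x = 15: RHS = 0, y in [0]  -> 1 point(s)
  x = 16: RHS = 7, y in [8, 11]  -> 2 point(s)
  x = 18: RHS = 11, y in [7, 12]  -> 2 point(s)
Affine points: 21. Add the point at infinity: total = 22.

#E(F_19) = 22
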